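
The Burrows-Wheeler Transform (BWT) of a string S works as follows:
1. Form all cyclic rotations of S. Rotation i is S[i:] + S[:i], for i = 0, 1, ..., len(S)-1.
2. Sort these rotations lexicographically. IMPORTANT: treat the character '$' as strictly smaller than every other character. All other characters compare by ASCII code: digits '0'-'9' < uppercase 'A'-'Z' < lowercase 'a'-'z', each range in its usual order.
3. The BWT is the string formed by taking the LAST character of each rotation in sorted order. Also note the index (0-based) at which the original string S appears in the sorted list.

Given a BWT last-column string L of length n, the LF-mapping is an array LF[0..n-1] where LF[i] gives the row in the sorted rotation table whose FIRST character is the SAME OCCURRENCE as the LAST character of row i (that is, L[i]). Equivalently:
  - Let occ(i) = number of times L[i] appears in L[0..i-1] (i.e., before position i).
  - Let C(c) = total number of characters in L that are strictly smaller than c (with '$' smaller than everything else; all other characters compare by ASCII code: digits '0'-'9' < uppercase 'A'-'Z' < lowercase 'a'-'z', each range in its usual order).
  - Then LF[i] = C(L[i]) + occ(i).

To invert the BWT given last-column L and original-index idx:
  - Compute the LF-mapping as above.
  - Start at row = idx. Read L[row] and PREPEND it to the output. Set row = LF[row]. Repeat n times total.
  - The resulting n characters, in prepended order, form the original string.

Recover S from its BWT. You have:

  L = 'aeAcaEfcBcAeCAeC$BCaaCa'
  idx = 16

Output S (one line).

LF mapping: 11 19 1 16 12 10 22 17 4 18 2 20 6 3 21 7 0 5 8 13 14 9 15
Walk LF starting at row 16, prepending L[row]:
  step 1: row=16, L[16]='$', prepend. Next row=LF[16]=0
  step 2: row=0, L[0]='a', prepend. Next row=LF[0]=11
  step 3: row=11, L[11]='e', prepend. Next row=LF[11]=20
  step 4: row=20, L[20]='a', prepend. Next row=LF[20]=14
  step 5: row=14, L[14]='e', prepend. Next row=LF[14]=21
  step 6: row=21, L[21]='C', prepend. Next row=LF[21]=9
  step 7: row=9, L[9]='c', prepend. Next row=LF[9]=18
  step 8: row=18, L[18]='C', prepend. Next row=LF[18]=8
  step 9: row=8, L[8]='B', prepend. Next row=LF[8]=4
  step 10: row=4, L[4]='a', prepend. Next row=LF[4]=12
  step 11: row=12, L[12]='C', prepend. Next row=LF[12]=6
  step 12: row=6, L[6]='f', prepend. Next row=LF[6]=22
  step 13: row=22, L[22]='a', prepend. Next row=LF[22]=15
  step 14: row=15, L[15]='C', prepend. Next row=LF[15]=7
  step 15: row=7, L[7]='c', prepend. Next row=LF[7]=17
  step 16: row=17, L[17]='B', prepend. Next row=LF[17]=5
  step 17: row=5, L[5]='E', prepend. Next row=LF[5]=10
  step 18: row=10, L[10]='A', prepend. Next row=LF[10]=2
  step 19: row=2, L[2]='A', prepend. Next row=LF[2]=1
  step 20: row=1, L[1]='e', prepend. Next row=LF[1]=19
  step 21: row=19, L[19]='a', prepend. Next row=LF[19]=13
  step 22: row=13, L[13]='A', prepend. Next row=LF[13]=3
  step 23: row=3, L[3]='c', prepend. Next row=LF[3]=16
Reversed output: cAaeAAEBcCafCaBCcCeaea$

Answer: cAaeAAEBcCafCaBCcCeaea$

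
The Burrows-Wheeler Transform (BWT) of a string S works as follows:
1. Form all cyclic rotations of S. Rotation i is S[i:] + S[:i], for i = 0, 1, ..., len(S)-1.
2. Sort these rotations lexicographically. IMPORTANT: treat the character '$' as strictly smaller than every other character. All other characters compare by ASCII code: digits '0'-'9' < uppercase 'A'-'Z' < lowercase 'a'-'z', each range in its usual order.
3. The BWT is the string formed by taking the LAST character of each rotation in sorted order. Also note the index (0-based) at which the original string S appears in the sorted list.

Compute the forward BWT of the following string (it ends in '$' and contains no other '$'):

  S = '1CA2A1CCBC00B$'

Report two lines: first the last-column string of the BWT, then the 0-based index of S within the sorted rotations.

Answer: BC0$AA2C0CB1C1
3

Derivation:
All 14 rotations (rotation i = S[i:]+S[:i]):
  rot[0] = 1CA2A1CCBC00B$
  rot[1] = CA2A1CCBC00B$1
  rot[2] = A2A1CCBC00B$1C
  rot[3] = 2A1CCBC00B$1CA
  rot[4] = A1CCBC00B$1CA2
  rot[5] = 1CCBC00B$1CA2A
  rot[6] = CCBC00B$1CA2A1
  rot[7] = CBC00B$1CA2A1C
  rot[8] = BC00B$1CA2A1CC
  rot[9] = C00B$1CA2A1CCB
  rot[10] = 00B$1CA2A1CCBC
  rot[11] = 0B$1CA2A1CCBC0
  rot[12] = B$1CA2A1CCBC00
  rot[13] = $1CA2A1CCBC00B
Sorted (with $ < everything):
  sorted[0] = $1CA2A1CCBC00B  (last char: 'B')
  sorted[1] = 00B$1CA2A1CCBC  (last char: 'C')
  sorted[2] = 0B$1CA2A1CCBC0  (last char: '0')
  sorted[3] = 1CA2A1CCBC00B$  (last char: '$')
  sorted[4] = 1CCBC00B$1CA2A  (last char: 'A')
  sorted[5] = 2A1CCBC00B$1CA  (last char: 'A')
  sorted[6] = A1CCBC00B$1CA2  (last char: '2')
  sorted[7] = A2A1CCBC00B$1C  (last char: 'C')
  sorted[8] = B$1CA2A1CCBC00  (last char: '0')
  sorted[9] = BC00B$1CA2A1CC  (last char: 'C')
  sorted[10] = C00B$1CA2A1CCB  (last char: 'B')
  sorted[11] = CA2A1CCBC00B$1  (last char: '1')
  sorted[12] = CBC00B$1CA2A1C  (last char: 'C')
  sorted[13] = CCBC00B$1CA2A1  (last char: '1')
Last column: BC0$AA2C0CB1C1
Original string S is at sorted index 3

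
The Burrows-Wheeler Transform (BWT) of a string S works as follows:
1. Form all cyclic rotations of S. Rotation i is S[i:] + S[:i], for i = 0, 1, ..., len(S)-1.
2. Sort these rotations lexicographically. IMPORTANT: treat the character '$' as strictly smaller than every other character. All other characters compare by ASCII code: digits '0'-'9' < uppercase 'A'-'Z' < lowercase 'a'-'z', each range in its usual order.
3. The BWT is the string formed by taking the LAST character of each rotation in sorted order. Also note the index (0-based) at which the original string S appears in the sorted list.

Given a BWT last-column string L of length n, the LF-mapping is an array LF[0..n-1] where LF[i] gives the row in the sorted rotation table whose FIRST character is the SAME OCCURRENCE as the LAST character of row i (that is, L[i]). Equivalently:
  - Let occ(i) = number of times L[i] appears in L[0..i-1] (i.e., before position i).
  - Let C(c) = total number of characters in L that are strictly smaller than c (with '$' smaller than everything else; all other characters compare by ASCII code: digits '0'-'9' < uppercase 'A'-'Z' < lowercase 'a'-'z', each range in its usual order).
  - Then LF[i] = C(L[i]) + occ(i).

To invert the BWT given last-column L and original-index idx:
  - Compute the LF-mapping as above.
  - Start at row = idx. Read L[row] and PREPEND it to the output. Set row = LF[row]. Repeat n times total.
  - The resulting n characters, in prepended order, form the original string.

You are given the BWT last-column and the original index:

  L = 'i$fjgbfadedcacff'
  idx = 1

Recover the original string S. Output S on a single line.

Answer: adfdefafjbcgcfi$

Derivation:
LF mapping: 14 0 9 15 13 3 10 1 6 8 7 4 2 5 11 12
Walk LF starting at row 1, prepending L[row]:
  step 1: row=1, L[1]='$', prepend. Next row=LF[1]=0
  step 2: row=0, L[0]='i', prepend. Next row=LF[0]=14
  step 3: row=14, L[14]='f', prepend. Next row=LF[14]=11
  step 4: row=11, L[11]='c', prepend. Next row=LF[11]=4
  step 5: row=4, L[4]='g', prepend. Next row=LF[4]=13
  step 6: row=13, L[13]='c', prepend. Next row=LF[13]=5
  step 7: row=5, L[5]='b', prepend. Next row=LF[5]=3
  step 8: row=3, L[3]='j', prepend. Next row=LF[3]=15
  step 9: row=15, L[15]='f', prepend. Next row=LF[15]=12
  step 10: row=12, L[12]='a', prepend. Next row=LF[12]=2
  step 11: row=2, L[2]='f', prepend. Next row=LF[2]=9
  step 12: row=9, L[9]='e', prepend. Next row=LF[9]=8
  step 13: row=8, L[8]='d', prepend. Next row=LF[8]=6
  step 14: row=6, L[6]='f', prepend. Next row=LF[6]=10
  step 15: row=10, L[10]='d', prepend. Next row=LF[10]=7
  step 16: row=7, L[7]='a', prepend. Next row=LF[7]=1
Reversed output: adfdefafjbcgcfi$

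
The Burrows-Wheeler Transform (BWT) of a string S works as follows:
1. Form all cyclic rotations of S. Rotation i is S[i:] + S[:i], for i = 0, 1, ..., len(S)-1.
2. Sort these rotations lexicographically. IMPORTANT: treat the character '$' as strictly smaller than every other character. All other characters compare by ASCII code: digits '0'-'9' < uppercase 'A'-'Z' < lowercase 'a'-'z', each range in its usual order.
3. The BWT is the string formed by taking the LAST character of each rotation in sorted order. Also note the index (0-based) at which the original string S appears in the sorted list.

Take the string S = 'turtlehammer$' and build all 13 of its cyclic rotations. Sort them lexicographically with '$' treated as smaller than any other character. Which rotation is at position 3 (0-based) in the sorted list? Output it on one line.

Answer: er$turtlehamm

Derivation:
All 13 rotations (rotation i = S[i:]+S[:i]):
  rot[0] = turtlehammer$
  rot[1] = urtlehammer$t
  rot[2] = rtlehammer$tu
  rot[3] = tlehammer$tur
  rot[4] = lehammer$turt
  rot[5] = ehammer$turtl
  rot[6] = hammer$turtle
  rot[7] = ammer$turtleh
  rot[8] = mmer$turtleha
  rot[9] = mer$turtleham
  rot[10] = er$turtlehamm
  rot[11] = r$turtlehamme
  rot[12] = $turtlehammer
Sorted (with $ < everything):
  sorted[0] = $turtlehammer
  sorted[1] = ammer$turtleh
  sorted[2] = ehammer$turtl
  sorted[3] = er$turtlehamm
  sorted[4] = hammer$turtle
  sorted[5] = lehammer$turt
  sorted[6] = mer$turtleham
  sorted[7] = mmer$turtleha
  sorted[8] = r$turtlehamme
  sorted[9] = rtlehammer$tu
  sorted[10] = tlehammer$tur
  sorted[11] = turtlehammer$
  sorted[12] = urtlehammer$t
sorted[3] = er$turtlehamm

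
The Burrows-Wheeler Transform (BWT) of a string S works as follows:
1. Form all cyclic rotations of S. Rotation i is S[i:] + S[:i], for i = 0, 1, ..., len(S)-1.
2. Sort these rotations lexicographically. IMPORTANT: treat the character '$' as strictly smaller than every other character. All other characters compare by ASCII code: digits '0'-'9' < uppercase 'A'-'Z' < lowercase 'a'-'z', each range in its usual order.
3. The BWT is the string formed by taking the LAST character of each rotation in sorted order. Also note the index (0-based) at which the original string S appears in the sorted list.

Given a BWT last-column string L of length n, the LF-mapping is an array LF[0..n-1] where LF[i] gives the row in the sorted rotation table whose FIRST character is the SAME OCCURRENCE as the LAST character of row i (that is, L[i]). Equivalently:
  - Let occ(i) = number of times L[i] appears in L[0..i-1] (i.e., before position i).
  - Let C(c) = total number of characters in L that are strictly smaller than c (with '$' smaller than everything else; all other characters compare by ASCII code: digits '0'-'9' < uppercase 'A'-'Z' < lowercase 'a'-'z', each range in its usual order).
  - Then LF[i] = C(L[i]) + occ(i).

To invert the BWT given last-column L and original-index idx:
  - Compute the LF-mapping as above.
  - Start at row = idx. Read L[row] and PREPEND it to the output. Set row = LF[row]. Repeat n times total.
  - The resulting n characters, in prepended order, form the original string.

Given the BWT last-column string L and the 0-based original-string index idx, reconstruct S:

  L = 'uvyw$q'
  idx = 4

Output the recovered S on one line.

Answer: wvqyu$

Derivation:
LF mapping: 2 3 5 4 0 1
Walk LF starting at row 4, prepending L[row]:
  step 1: row=4, L[4]='$', prepend. Next row=LF[4]=0
  step 2: row=0, L[0]='u', prepend. Next row=LF[0]=2
  step 3: row=2, L[2]='y', prepend. Next row=LF[2]=5
  step 4: row=5, L[5]='q', prepend. Next row=LF[5]=1
  step 5: row=1, L[1]='v', prepend. Next row=LF[1]=3
  step 6: row=3, L[3]='w', prepend. Next row=LF[3]=4
Reversed output: wvqyu$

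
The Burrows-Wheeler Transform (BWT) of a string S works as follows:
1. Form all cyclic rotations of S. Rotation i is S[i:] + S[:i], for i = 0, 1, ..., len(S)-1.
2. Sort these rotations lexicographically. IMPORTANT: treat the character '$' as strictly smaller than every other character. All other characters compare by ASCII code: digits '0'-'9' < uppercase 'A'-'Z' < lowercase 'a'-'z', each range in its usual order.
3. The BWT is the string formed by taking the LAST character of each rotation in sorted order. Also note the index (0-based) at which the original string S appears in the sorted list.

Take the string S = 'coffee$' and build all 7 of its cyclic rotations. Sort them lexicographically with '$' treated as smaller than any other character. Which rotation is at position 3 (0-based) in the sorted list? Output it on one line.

Answer: ee$coff

Derivation:
All 7 rotations (rotation i = S[i:]+S[:i]):
  rot[0] = coffee$
  rot[1] = offee$c
  rot[2] = ffee$co
  rot[3] = fee$cof
  rot[4] = ee$coff
  rot[5] = e$coffe
  rot[6] = $coffee
Sorted (with $ < everything):
  sorted[0] = $coffee
  sorted[1] = coffee$
  sorted[2] = e$coffe
  sorted[3] = ee$coff
  sorted[4] = fee$cof
  sorted[5] = ffee$co
  sorted[6] = offee$c
sorted[3] = ee$coff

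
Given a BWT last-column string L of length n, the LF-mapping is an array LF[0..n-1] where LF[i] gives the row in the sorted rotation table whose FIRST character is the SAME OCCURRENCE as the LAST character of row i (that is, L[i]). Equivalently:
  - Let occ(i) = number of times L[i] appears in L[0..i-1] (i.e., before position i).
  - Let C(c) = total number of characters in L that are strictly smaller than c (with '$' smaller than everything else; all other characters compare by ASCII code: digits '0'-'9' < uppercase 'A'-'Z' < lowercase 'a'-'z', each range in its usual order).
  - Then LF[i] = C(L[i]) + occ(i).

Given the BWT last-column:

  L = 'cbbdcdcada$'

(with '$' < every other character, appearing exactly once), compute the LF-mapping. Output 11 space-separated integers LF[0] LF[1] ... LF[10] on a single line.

Answer: 5 3 4 8 6 9 7 1 10 2 0

Derivation:
Char counts: '$':1, 'a':2, 'b':2, 'c':3, 'd':3
C (first-col start): C('$')=0, C('a')=1, C('b')=3, C('c')=5, C('d')=8
L[0]='c': occ=0, LF[0]=C('c')+0=5+0=5
L[1]='b': occ=0, LF[1]=C('b')+0=3+0=3
L[2]='b': occ=1, LF[2]=C('b')+1=3+1=4
L[3]='d': occ=0, LF[3]=C('d')+0=8+0=8
L[4]='c': occ=1, LF[4]=C('c')+1=5+1=6
L[5]='d': occ=1, LF[5]=C('d')+1=8+1=9
L[6]='c': occ=2, LF[6]=C('c')+2=5+2=7
L[7]='a': occ=0, LF[7]=C('a')+0=1+0=1
L[8]='d': occ=2, LF[8]=C('d')+2=8+2=10
L[9]='a': occ=1, LF[9]=C('a')+1=1+1=2
L[10]='$': occ=0, LF[10]=C('$')+0=0+0=0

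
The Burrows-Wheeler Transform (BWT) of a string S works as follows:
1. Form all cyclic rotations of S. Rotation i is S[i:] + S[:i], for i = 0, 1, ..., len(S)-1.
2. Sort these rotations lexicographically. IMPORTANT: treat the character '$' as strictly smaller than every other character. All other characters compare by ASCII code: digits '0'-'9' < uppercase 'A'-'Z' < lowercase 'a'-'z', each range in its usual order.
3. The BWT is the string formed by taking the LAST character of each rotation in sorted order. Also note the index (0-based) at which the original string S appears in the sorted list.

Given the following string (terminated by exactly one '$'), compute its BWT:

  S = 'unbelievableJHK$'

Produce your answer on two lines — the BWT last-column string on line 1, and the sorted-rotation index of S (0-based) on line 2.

Answer: KJeHvnalbilbeu$e
14

Derivation:
All 16 rotations (rotation i = S[i:]+S[:i]):
  rot[0] = unbelievableJHK$
  rot[1] = nbelievableJHK$u
  rot[2] = believableJHK$un
  rot[3] = elievableJHK$unb
  rot[4] = lievableJHK$unbe
  rot[5] = ievableJHK$unbel
  rot[6] = evableJHK$unbeli
  rot[7] = vableJHK$unbelie
  rot[8] = ableJHK$unbeliev
  rot[9] = bleJHK$unbelieva
  rot[10] = leJHK$unbelievab
  rot[11] = eJHK$unbelievabl
  rot[12] = JHK$unbelievable
  rot[13] = HK$unbelievableJ
  rot[14] = K$unbelievableJH
  rot[15] = $unbelievableJHK
Sorted (with $ < everything):
  sorted[0] = $unbelievableJHK  (last char: 'K')
  sorted[1] = HK$unbelievableJ  (last char: 'J')
  sorted[2] = JHK$unbelievable  (last char: 'e')
  sorted[3] = K$unbelievableJH  (last char: 'H')
  sorted[4] = ableJHK$unbeliev  (last char: 'v')
  sorted[5] = believableJHK$un  (last char: 'n')
  sorted[6] = bleJHK$unbelieva  (last char: 'a')
  sorted[7] = eJHK$unbelievabl  (last char: 'l')
  sorted[8] = elievableJHK$unb  (last char: 'b')
  sorted[9] = evableJHK$unbeli  (last char: 'i')
  sorted[10] = ievableJHK$unbel  (last char: 'l')
  sorted[11] = leJHK$unbelievab  (last char: 'b')
  sorted[12] = lievableJHK$unbe  (last char: 'e')
  sorted[13] = nbelievableJHK$u  (last char: 'u')
  sorted[14] = unbelievableJHK$  (last char: '$')
  sorted[15] = vableJHK$unbelie  (last char: 'e')
Last column: KJeHvnalbilbeu$e
Original string S is at sorted index 14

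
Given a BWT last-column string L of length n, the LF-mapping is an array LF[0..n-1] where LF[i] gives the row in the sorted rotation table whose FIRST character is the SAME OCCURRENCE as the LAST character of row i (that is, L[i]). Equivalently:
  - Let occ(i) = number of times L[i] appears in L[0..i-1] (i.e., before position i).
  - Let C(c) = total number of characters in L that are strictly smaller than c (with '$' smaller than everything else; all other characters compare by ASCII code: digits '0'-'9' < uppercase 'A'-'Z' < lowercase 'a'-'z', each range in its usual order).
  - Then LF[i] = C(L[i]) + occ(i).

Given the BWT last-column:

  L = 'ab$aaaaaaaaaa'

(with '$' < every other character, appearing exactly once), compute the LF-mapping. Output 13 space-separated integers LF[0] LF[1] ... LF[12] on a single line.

Answer: 1 12 0 2 3 4 5 6 7 8 9 10 11

Derivation:
Char counts: '$':1, 'a':11, 'b':1
C (first-col start): C('$')=0, C('a')=1, C('b')=12
L[0]='a': occ=0, LF[0]=C('a')+0=1+0=1
L[1]='b': occ=0, LF[1]=C('b')+0=12+0=12
L[2]='$': occ=0, LF[2]=C('$')+0=0+0=0
L[3]='a': occ=1, LF[3]=C('a')+1=1+1=2
L[4]='a': occ=2, LF[4]=C('a')+2=1+2=3
L[5]='a': occ=3, LF[5]=C('a')+3=1+3=4
L[6]='a': occ=4, LF[6]=C('a')+4=1+4=5
L[7]='a': occ=5, LF[7]=C('a')+5=1+5=6
L[8]='a': occ=6, LF[8]=C('a')+6=1+6=7
L[9]='a': occ=7, LF[9]=C('a')+7=1+7=8
L[10]='a': occ=8, LF[10]=C('a')+8=1+8=9
L[11]='a': occ=9, LF[11]=C('a')+9=1+9=10
L[12]='a': occ=10, LF[12]=C('a')+10=1+10=11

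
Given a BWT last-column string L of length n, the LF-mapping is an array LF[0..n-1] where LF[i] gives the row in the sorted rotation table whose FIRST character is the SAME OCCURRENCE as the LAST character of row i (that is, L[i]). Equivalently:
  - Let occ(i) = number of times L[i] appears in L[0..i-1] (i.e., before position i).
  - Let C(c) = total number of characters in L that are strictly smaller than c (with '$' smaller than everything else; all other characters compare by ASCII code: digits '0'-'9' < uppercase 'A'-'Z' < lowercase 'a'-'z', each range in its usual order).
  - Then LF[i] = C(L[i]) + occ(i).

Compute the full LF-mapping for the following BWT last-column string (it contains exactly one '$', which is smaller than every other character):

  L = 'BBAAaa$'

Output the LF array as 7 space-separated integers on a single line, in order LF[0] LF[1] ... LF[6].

Answer: 3 4 1 2 5 6 0

Derivation:
Char counts: '$':1, 'A':2, 'B':2, 'a':2
C (first-col start): C('$')=0, C('A')=1, C('B')=3, C('a')=5
L[0]='B': occ=0, LF[0]=C('B')+0=3+0=3
L[1]='B': occ=1, LF[1]=C('B')+1=3+1=4
L[2]='A': occ=0, LF[2]=C('A')+0=1+0=1
L[3]='A': occ=1, LF[3]=C('A')+1=1+1=2
L[4]='a': occ=0, LF[4]=C('a')+0=5+0=5
L[5]='a': occ=1, LF[5]=C('a')+1=5+1=6
L[6]='$': occ=0, LF[6]=C('$')+0=0+0=0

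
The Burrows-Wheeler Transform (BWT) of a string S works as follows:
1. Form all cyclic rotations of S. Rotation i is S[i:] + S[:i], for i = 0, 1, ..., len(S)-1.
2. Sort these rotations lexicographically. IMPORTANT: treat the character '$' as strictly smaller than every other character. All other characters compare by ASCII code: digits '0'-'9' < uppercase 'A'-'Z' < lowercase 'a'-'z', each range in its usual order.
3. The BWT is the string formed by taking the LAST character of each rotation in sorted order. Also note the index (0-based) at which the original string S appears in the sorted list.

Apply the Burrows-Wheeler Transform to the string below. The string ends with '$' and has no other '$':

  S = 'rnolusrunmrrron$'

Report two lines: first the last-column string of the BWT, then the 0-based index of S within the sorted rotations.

Answer: nonournr$rrmsurl
8

Derivation:
All 16 rotations (rotation i = S[i:]+S[:i]):
  rot[0] = rnolusrunmrrron$
  rot[1] = nolusrunmrrron$r
  rot[2] = olusrunmrrron$rn
  rot[3] = lusrunmrrron$rno
  rot[4] = usrunmrrron$rnol
  rot[5] = srunmrrron$rnolu
  rot[6] = runmrrron$rnolus
  rot[7] = unmrrron$rnolusr
  rot[8] = nmrrron$rnolusru
  rot[9] = mrrron$rnolusrun
  rot[10] = rrron$rnolusrunm
  rot[11] = rron$rnolusrunmr
  rot[12] = ron$rnolusrunmrr
  rot[13] = on$rnolusrunmrrr
  rot[14] = n$rnolusrunmrrro
  rot[15] = $rnolusrunmrrron
Sorted (with $ < everything):
  sorted[0] = $rnolusrunmrrron  (last char: 'n')
  sorted[1] = lusrunmrrron$rno  (last char: 'o')
  sorted[2] = mrrron$rnolusrun  (last char: 'n')
  sorted[3] = n$rnolusrunmrrro  (last char: 'o')
  sorted[4] = nmrrron$rnolusru  (last char: 'u')
  sorted[5] = nolusrunmrrron$r  (last char: 'r')
  sorted[6] = olusrunmrrron$rn  (last char: 'n')
  sorted[7] = on$rnolusrunmrrr  (last char: 'r')
  sorted[8] = rnolusrunmrrron$  (last char: '$')
  sorted[9] = ron$rnolusrunmrr  (last char: 'r')
  sorted[10] = rron$rnolusrunmr  (last char: 'r')
  sorted[11] = rrron$rnolusrunm  (last char: 'm')
  sorted[12] = runmrrron$rnolus  (last char: 's')
  sorted[13] = srunmrrron$rnolu  (last char: 'u')
  sorted[14] = unmrrron$rnolusr  (last char: 'r')
  sorted[15] = usrunmrrron$rnol  (last char: 'l')
Last column: nonournr$rrmsurl
Original string S is at sorted index 8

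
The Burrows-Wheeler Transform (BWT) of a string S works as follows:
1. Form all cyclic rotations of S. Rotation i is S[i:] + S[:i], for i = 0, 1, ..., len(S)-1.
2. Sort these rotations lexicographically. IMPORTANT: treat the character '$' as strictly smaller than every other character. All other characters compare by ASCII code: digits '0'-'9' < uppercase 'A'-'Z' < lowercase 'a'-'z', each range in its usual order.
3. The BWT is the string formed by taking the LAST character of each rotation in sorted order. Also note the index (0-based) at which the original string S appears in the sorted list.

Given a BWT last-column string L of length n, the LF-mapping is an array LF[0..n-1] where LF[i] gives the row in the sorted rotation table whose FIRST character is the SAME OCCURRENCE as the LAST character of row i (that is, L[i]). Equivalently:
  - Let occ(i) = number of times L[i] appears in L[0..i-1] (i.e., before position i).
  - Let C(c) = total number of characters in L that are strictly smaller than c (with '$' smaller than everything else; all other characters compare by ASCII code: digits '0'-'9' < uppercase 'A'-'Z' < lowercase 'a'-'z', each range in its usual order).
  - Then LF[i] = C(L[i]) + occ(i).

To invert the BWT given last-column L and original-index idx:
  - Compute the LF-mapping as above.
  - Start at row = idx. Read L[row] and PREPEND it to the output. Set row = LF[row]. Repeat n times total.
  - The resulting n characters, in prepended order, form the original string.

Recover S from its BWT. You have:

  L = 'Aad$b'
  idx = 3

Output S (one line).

LF mapping: 1 2 4 0 3
Walk LF starting at row 3, prepending L[row]:
  step 1: row=3, L[3]='$', prepend. Next row=LF[3]=0
  step 2: row=0, L[0]='A', prepend. Next row=LF[0]=1
  step 3: row=1, L[1]='a', prepend. Next row=LF[1]=2
  step 4: row=2, L[2]='d', prepend. Next row=LF[2]=4
  step 5: row=4, L[4]='b', prepend. Next row=LF[4]=3
Reversed output: bdaA$

Answer: bdaA$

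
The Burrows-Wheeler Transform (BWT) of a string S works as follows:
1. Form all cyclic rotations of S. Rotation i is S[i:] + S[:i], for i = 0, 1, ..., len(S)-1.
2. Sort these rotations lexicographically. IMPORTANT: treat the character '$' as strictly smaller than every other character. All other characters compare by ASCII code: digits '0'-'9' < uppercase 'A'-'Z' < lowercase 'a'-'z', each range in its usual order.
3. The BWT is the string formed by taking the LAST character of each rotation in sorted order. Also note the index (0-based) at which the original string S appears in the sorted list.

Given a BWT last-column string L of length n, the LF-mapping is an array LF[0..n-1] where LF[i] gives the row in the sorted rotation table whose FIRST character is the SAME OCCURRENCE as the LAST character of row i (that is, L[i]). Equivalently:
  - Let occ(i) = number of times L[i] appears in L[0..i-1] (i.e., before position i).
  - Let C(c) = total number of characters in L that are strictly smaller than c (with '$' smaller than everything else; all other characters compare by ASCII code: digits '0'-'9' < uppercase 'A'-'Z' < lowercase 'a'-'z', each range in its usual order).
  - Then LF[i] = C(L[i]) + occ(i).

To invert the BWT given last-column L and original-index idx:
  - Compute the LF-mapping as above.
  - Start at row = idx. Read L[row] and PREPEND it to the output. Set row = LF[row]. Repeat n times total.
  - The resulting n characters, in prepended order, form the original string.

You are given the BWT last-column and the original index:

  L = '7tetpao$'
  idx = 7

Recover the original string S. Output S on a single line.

LF mapping: 1 6 3 7 5 2 4 0
Walk LF starting at row 7, prepending L[row]:
  step 1: row=7, L[7]='$', prepend. Next row=LF[7]=0
  step 2: row=0, L[0]='7', prepend. Next row=LF[0]=1
  step 3: row=1, L[1]='t', prepend. Next row=LF[1]=6
  step 4: row=6, L[6]='o', prepend. Next row=LF[6]=4
  step 5: row=4, L[4]='p', prepend. Next row=LF[4]=5
  step 6: row=5, L[5]='a', prepend. Next row=LF[5]=2
  step 7: row=2, L[2]='e', prepend. Next row=LF[2]=3
  step 8: row=3, L[3]='t', prepend. Next row=LF[3]=7
Reversed output: teapot7$

Answer: teapot7$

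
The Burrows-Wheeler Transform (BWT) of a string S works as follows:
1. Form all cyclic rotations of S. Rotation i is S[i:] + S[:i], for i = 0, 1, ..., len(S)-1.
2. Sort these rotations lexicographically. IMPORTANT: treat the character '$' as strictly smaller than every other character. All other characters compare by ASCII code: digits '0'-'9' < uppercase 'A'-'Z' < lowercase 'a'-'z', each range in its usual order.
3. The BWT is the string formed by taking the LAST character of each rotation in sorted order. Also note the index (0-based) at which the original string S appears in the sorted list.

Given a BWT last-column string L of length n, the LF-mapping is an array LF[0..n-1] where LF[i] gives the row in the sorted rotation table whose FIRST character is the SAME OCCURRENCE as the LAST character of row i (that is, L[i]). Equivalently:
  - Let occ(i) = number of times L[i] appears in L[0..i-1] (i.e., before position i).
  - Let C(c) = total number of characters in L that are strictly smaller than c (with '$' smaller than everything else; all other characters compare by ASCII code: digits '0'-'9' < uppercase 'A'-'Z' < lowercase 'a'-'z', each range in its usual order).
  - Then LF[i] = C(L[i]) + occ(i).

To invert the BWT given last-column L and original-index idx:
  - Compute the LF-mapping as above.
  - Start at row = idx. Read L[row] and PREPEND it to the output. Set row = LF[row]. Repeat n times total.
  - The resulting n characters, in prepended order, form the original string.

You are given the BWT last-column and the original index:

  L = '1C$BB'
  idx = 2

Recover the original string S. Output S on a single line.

LF mapping: 1 4 0 2 3
Walk LF starting at row 2, prepending L[row]:
  step 1: row=2, L[2]='$', prepend. Next row=LF[2]=0
  step 2: row=0, L[0]='1', prepend. Next row=LF[0]=1
  step 3: row=1, L[1]='C', prepend. Next row=LF[1]=4
  step 4: row=4, L[4]='B', prepend. Next row=LF[4]=3
  step 5: row=3, L[3]='B', prepend. Next row=LF[3]=2
Reversed output: BBC1$

Answer: BBC1$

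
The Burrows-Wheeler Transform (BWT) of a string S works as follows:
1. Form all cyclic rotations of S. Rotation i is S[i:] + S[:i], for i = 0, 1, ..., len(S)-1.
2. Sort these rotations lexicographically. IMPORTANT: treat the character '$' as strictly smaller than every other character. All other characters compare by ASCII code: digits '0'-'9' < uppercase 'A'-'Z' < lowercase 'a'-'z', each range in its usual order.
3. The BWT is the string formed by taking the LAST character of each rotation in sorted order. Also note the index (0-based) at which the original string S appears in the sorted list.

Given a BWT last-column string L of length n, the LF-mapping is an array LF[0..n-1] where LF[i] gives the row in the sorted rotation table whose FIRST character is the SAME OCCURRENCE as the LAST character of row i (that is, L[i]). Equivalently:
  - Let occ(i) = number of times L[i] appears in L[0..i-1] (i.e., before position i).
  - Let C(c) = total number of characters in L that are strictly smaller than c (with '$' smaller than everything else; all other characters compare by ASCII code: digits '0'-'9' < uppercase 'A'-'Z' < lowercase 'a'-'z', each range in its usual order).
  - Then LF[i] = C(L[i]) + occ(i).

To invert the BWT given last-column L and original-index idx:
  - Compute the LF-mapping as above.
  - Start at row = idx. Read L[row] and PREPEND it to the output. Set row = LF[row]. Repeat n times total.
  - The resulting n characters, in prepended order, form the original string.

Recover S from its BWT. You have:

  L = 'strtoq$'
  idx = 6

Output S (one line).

Answer: trqtos$

Derivation:
LF mapping: 4 5 3 6 1 2 0
Walk LF starting at row 6, prepending L[row]:
  step 1: row=6, L[6]='$', prepend. Next row=LF[6]=0
  step 2: row=0, L[0]='s', prepend. Next row=LF[0]=4
  step 3: row=4, L[4]='o', prepend. Next row=LF[4]=1
  step 4: row=1, L[1]='t', prepend. Next row=LF[1]=5
  step 5: row=5, L[5]='q', prepend. Next row=LF[5]=2
  step 6: row=2, L[2]='r', prepend. Next row=LF[2]=3
  step 7: row=3, L[3]='t', prepend. Next row=LF[3]=6
Reversed output: trqtos$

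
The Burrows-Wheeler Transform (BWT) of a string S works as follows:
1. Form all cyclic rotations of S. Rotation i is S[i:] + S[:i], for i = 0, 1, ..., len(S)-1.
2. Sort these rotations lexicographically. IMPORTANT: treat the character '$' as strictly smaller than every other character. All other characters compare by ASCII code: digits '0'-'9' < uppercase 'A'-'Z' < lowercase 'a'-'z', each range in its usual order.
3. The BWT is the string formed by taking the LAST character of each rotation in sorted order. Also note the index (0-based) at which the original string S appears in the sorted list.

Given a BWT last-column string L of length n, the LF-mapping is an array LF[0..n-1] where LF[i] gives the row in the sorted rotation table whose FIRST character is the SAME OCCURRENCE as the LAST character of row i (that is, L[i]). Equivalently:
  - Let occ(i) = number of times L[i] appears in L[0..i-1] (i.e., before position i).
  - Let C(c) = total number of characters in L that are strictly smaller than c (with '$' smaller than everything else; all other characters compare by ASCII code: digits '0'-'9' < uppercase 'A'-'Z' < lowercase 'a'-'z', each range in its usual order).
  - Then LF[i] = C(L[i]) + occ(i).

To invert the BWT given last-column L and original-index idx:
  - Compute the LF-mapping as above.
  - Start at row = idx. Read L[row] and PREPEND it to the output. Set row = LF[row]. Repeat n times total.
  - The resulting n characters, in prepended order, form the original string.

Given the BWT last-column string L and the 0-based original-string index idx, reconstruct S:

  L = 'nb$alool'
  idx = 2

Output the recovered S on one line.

Answer: balloon$

Derivation:
LF mapping: 5 2 0 1 3 6 7 4
Walk LF starting at row 2, prepending L[row]:
  step 1: row=2, L[2]='$', prepend. Next row=LF[2]=0
  step 2: row=0, L[0]='n', prepend. Next row=LF[0]=5
  step 3: row=5, L[5]='o', prepend. Next row=LF[5]=6
  step 4: row=6, L[6]='o', prepend. Next row=LF[6]=7
  step 5: row=7, L[7]='l', prepend. Next row=LF[7]=4
  step 6: row=4, L[4]='l', prepend. Next row=LF[4]=3
  step 7: row=3, L[3]='a', prepend. Next row=LF[3]=1
  step 8: row=1, L[1]='b', prepend. Next row=LF[1]=2
Reversed output: balloon$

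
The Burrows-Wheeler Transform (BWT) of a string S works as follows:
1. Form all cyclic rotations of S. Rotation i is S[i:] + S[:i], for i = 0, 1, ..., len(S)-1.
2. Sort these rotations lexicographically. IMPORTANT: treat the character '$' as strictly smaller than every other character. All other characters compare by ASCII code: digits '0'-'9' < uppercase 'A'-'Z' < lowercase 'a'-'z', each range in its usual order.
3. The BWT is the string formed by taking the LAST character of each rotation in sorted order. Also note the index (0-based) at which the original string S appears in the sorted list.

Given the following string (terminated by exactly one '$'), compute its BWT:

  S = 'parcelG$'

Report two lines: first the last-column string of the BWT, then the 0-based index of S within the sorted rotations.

Answer: Glprce$a
6

Derivation:
All 8 rotations (rotation i = S[i:]+S[:i]):
  rot[0] = parcelG$
  rot[1] = arcelG$p
  rot[2] = rcelG$pa
  rot[3] = celG$par
  rot[4] = elG$parc
  rot[5] = lG$parce
  rot[6] = G$parcel
  rot[7] = $parcelG
Sorted (with $ < everything):
  sorted[0] = $parcelG  (last char: 'G')
  sorted[1] = G$parcel  (last char: 'l')
  sorted[2] = arcelG$p  (last char: 'p')
  sorted[3] = celG$par  (last char: 'r')
  sorted[4] = elG$parc  (last char: 'c')
  sorted[5] = lG$parce  (last char: 'e')
  sorted[6] = parcelG$  (last char: '$')
  sorted[7] = rcelG$pa  (last char: 'a')
Last column: Glprce$a
Original string S is at sorted index 6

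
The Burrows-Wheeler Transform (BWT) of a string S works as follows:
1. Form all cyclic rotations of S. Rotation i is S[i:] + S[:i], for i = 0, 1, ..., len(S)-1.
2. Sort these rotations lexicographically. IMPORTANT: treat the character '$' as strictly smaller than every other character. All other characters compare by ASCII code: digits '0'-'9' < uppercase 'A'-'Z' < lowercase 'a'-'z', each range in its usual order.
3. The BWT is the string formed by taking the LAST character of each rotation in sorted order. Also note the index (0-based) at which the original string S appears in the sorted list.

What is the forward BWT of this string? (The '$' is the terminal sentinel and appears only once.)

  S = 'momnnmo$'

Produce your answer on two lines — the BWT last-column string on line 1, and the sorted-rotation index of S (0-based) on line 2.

All 8 rotations (rotation i = S[i:]+S[:i]):
  rot[0] = momnnmo$
  rot[1] = omnnmo$m
  rot[2] = mnnmo$mo
  rot[3] = nnmo$mom
  rot[4] = nmo$momn
  rot[5] = mo$momnn
  rot[6] = o$momnnm
  rot[7] = $momnnmo
Sorted (with $ < everything):
  sorted[0] = $momnnmo  (last char: 'o')
  sorted[1] = mnnmo$mo  (last char: 'o')
  sorted[2] = mo$momnn  (last char: 'n')
  sorted[3] = momnnmo$  (last char: '$')
  sorted[4] = nmo$momn  (last char: 'n')
  sorted[5] = nnmo$mom  (last char: 'm')
  sorted[6] = o$momnnm  (last char: 'm')
  sorted[7] = omnnmo$m  (last char: 'm')
Last column: oon$nmmm
Original string S is at sorted index 3

Answer: oon$nmmm
3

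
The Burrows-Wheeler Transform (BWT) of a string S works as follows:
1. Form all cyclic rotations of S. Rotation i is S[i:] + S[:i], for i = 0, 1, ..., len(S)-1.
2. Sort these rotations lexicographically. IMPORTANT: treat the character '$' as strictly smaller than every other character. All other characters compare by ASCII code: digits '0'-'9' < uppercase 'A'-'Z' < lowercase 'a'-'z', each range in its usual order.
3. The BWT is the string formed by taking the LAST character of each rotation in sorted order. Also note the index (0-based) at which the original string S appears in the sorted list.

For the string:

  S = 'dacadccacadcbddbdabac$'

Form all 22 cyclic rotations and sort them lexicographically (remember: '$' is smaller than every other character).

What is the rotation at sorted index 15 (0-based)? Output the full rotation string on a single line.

All 22 rotations (rotation i = S[i:]+S[:i]):
  rot[0] = dacadccacadcbddbdabac$
  rot[1] = acadccacadcbddbdabac$d
  rot[2] = cadccacadcbddbdabac$da
  rot[3] = adccacadcbddbdabac$dac
  rot[4] = dccacadcbddbdabac$daca
  rot[5] = ccacadcbddbdabac$dacad
  rot[6] = cacadcbddbdabac$dacadc
  rot[7] = acadcbddbdabac$dacadcc
  rot[8] = cadcbddbdabac$dacadcca
  rot[9] = adcbddbdabac$dacadccac
  rot[10] = dcbddbdabac$dacadccaca
  rot[11] = cbddbdabac$dacadccacad
  rot[12] = bddbdabac$dacadccacadc
  rot[13] = ddbdabac$dacadccacadcb
  rot[14] = dbdabac$dacadccacadcbd
  rot[15] = bdabac$dacadccacadcbdd
  rot[16] = dabac$dacadccacadcbddb
  rot[17] = abac$dacadccacadcbddbd
  rot[18] = bac$dacadccacadcbddbda
  rot[19] = ac$dacadccacadcbddbdab
  rot[20] = c$dacadccacadcbddbdaba
  rot[21] = $dacadccacadcbddbdabac
Sorted (with $ < everything):
  sorted[0] = $dacadccacadcbddbdabac
  sorted[1] = abac$dacadccacadcbddbd
  sorted[2] = ac$dacadccacadcbddbdab
  sorted[3] = acadcbddbdabac$dacadcc
  sorted[4] = acadccacadcbddbdabac$d
  sorted[5] = adcbddbdabac$dacadccac
  sorted[6] = adccacadcbddbdabac$dac
  sorted[7] = bac$dacadccacadcbddbda
  sorted[8] = bdabac$dacadccacadcbdd
  sorted[9] = bddbdabac$dacadccacadc
  sorted[10] = c$dacadccacadcbddbdaba
  sorted[11] = cacadcbddbdabac$dacadc
  sorted[12] = cadcbddbdabac$dacadcca
  sorted[13] = cadccacadcbddbdabac$da
  sorted[14] = cbddbdabac$dacadccacad
  sorted[15] = ccacadcbddbdabac$dacad
  sorted[16] = dabac$dacadccacadcbddb
  sorted[17] = dacadccacadcbddbdabac$
  sorted[18] = dbdabac$dacadccacadcbd
  sorted[19] = dcbddbdabac$dacadccaca
  sorted[20] = dccacadcbddbdabac$daca
  sorted[21] = ddbdabac$dacadccacadcb
sorted[15] = ccacadcbddbdabac$dacad

Answer: ccacadcbddbdabac$dacad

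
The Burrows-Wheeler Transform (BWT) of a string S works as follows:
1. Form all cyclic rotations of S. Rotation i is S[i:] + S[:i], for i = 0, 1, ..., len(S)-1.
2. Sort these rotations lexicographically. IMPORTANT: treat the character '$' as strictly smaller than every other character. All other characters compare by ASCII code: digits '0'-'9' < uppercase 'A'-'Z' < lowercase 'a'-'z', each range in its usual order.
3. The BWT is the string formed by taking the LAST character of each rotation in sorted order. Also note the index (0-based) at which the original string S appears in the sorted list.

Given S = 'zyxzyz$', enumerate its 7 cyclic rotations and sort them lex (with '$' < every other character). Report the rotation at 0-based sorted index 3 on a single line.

Answer: yz$zyxz

Derivation:
All 7 rotations (rotation i = S[i:]+S[:i]):
  rot[0] = zyxzyz$
  rot[1] = yxzyz$z
  rot[2] = xzyz$zy
  rot[3] = zyz$zyx
  rot[4] = yz$zyxz
  rot[5] = z$zyxzy
  rot[6] = $zyxzyz
Sorted (with $ < everything):
  sorted[0] = $zyxzyz
  sorted[1] = xzyz$zy
  sorted[2] = yxzyz$z
  sorted[3] = yz$zyxz
  sorted[4] = z$zyxzy
  sorted[5] = zyxzyz$
  sorted[6] = zyz$zyx
sorted[3] = yz$zyxz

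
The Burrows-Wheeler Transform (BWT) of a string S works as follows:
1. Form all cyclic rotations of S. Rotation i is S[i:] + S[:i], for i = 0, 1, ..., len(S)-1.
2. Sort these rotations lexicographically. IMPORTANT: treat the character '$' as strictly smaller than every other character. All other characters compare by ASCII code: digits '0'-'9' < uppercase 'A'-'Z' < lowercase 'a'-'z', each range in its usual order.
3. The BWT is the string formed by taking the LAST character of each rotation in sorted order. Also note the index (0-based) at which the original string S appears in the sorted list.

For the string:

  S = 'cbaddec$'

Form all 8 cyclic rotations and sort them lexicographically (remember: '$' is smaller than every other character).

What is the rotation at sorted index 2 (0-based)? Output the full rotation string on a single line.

Answer: baddec$c

Derivation:
All 8 rotations (rotation i = S[i:]+S[:i]):
  rot[0] = cbaddec$
  rot[1] = baddec$c
  rot[2] = addec$cb
  rot[3] = ddec$cba
  rot[4] = dec$cbad
  rot[5] = ec$cbadd
  rot[6] = c$cbadde
  rot[7] = $cbaddec
Sorted (with $ < everything):
  sorted[0] = $cbaddec
  sorted[1] = addec$cb
  sorted[2] = baddec$c
  sorted[3] = c$cbadde
  sorted[4] = cbaddec$
  sorted[5] = ddec$cba
  sorted[6] = dec$cbad
  sorted[7] = ec$cbadd
sorted[2] = baddec$c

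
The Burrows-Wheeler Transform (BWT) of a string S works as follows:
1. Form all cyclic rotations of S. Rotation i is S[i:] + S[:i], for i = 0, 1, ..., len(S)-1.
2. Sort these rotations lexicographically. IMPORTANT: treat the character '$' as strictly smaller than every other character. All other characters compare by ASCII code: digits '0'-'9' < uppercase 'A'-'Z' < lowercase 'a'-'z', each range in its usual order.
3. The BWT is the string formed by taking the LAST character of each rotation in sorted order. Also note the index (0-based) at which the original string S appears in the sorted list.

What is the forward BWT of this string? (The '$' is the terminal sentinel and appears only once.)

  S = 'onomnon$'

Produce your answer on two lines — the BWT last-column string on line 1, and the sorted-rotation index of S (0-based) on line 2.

Answer: nooomnn$
7

Derivation:
All 8 rotations (rotation i = S[i:]+S[:i]):
  rot[0] = onomnon$
  rot[1] = nomnon$o
  rot[2] = omnon$on
  rot[3] = mnon$ono
  rot[4] = non$onom
  rot[5] = on$onomn
  rot[6] = n$onomno
  rot[7] = $onomnon
Sorted (with $ < everything):
  sorted[0] = $onomnon  (last char: 'n')
  sorted[1] = mnon$ono  (last char: 'o')
  sorted[2] = n$onomno  (last char: 'o')
  sorted[3] = nomnon$o  (last char: 'o')
  sorted[4] = non$onom  (last char: 'm')
  sorted[5] = omnon$on  (last char: 'n')
  sorted[6] = on$onomn  (last char: 'n')
  sorted[7] = onomnon$  (last char: '$')
Last column: nooomnn$
Original string S is at sorted index 7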